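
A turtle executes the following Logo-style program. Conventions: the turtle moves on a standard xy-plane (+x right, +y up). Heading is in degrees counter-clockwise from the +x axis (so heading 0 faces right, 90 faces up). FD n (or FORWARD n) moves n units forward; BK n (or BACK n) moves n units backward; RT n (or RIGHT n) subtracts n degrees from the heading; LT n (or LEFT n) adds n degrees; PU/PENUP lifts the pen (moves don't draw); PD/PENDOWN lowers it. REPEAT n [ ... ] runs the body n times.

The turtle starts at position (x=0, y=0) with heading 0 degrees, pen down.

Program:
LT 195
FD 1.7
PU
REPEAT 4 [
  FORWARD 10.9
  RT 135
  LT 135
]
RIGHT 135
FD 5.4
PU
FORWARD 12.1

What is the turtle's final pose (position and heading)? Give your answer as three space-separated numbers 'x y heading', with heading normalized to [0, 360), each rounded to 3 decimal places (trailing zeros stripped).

Answer: -35.006 3.431 60

Derivation:
Executing turtle program step by step:
Start: pos=(0,0), heading=0, pen down
LT 195: heading 0 -> 195
FD 1.7: (0,0) -> (-1.642,-0.44) [heading=195, draw]
PU: pen up
REPEAT 4 [
  -- iteration 1/4 --
  FD 10.9: (-1.642,-0.44) -> (-12.171,-3.261) [heading=195, move]
  RT 135: heading 195 -> 60
  LT 135: heading 60 -> 195
  -- iteration 2/4 --
  FD 10.9: (-12.171,-3.261) -> (-22.699,-6.082) [heading=195, move]
  RT 135: heading 195 -> 60
  LT 135: heading 60 -> 195
  -- iteration 3/4 --
  FD 10.9: (-22.699,-6.082) -> (-33.228,-8.903) [heading=195, move]
  RT 135: heading 195 -> 60
  LT 135: heading 60 -> 195
  -- iteration 4/4 --
  FD 10.9: (-33.228,-8.903) -> (-43.756,-11.725) [heading=195, move]
  RT 135: heading 195 -> 60
  LT 135: heading 60 -> 195
]
RT 135: heading 195 -> 60
FD 5.4: (-43.756,-11.725) -> (-41.056,-7.048) [heading=60, move]
PU: pen up
FD 12.1: (-41.056,-7.048) -> (-35.006,3.431) [heading=60, move]
Final: pos=(-35.006,3.431), heading=60, 1 segment(s) drawn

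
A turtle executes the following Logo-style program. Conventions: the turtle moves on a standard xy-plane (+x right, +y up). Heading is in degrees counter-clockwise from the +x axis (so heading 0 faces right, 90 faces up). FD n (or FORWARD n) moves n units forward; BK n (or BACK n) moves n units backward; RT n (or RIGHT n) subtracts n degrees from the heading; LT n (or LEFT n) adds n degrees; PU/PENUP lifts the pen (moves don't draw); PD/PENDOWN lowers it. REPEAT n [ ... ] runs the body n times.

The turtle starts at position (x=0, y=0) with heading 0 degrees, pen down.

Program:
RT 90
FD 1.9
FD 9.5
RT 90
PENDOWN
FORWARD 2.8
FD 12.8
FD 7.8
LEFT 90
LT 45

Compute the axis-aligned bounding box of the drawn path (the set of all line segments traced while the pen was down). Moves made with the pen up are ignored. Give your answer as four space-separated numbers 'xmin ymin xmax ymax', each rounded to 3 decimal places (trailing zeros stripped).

Executing turtle program step by step:
Start: pos=(0,0), heading=0, pen down
RT 90: heading 0 -> 270
FD 1.9: (0,0) -> (0,-1.9) [heading=270, draw]
FD 9.5: (0,-1.9) -> (0,-11.4) [heading=270, draw]
RT 90: heading 270 -> 180
PD: pen down
FD 2.8: (0,-11.4) -> (-2.8,-11.4) [heading=180, draw]
FD 12.8: (-2.8,-11.4) -> (-15.6,-11.4) [heading=180, draw]
FD 7.8: (-15.6,-11.4) -> (-23.4,-11.4) [heading=180, draw]
LT 90: heading 180 -> 270
LT 45: heading 270 -> 315
Final: pos=(-23.4,-11.4), heading=315, 5 segment(s) drawn

Segment endpoints: x in {-23.4, -15.6, -2.8, 0, 0, 0}, y in {-11.4, -11.4, -11.4, -1.9, 0}
xmin=-23.4, ymin=-11.4, xmax=0, ymax=0

Answer: -23.4 -11.4 0 0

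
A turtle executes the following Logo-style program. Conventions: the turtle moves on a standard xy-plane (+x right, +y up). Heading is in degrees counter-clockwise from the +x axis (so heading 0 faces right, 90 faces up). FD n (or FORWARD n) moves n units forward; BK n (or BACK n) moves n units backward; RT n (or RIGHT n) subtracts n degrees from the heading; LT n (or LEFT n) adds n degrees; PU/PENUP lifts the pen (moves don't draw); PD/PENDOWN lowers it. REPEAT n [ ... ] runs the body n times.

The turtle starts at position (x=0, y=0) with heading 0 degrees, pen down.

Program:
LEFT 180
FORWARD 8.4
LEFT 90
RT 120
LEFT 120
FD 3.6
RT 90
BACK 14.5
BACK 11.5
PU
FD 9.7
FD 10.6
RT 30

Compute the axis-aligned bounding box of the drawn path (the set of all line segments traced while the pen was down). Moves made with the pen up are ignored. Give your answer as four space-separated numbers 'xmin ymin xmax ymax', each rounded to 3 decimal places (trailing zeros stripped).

Answer: -8.4 -3.6 17.6 0

Derivation:
Executing turtle program step by step:
Start: pos=(0,0), heading=0, pen down
LT 180: heading 0 -> 180
FD 8.4: (0,0) -> (-8.4,0) [heading=180, draw]
LT 90: heading 180 -> 270
RT 120: heading 270 -> 150
LT 120: heading 150 -> 270
FD 3.6: (-8.4,0) -> (-8.4,-3.6) [heading=270, draw]
RT 90: heading 270 -> 180
BK 14.5: (-8.4,-3.6) -> (6.1,-3.6) [heading=180, draw]
BK 11.5: (6.1,-3.6) -> (17.6,-3.6) [heading=180, draw]
PU: pen up
FD 9.7: (17.6,-3.6) -> (7.9,-3.6) [heading=180, move]
FD 10.6: (7.9,-3.6) -> (-2.7,-3.6) [heading=180, move]
RT 30: heading 180 -> 150
Final: pos=(-2.7,-3.6), heading=150, 4 segment(s) drawn

Segment endpoints: x in {-8.4, 0, 6.1, 17.6}, y in {-3.6, -3.6, -3.6, 0, 0}
xmin=-8.4, ymin=-3.6, xmax=17.6, ymax=0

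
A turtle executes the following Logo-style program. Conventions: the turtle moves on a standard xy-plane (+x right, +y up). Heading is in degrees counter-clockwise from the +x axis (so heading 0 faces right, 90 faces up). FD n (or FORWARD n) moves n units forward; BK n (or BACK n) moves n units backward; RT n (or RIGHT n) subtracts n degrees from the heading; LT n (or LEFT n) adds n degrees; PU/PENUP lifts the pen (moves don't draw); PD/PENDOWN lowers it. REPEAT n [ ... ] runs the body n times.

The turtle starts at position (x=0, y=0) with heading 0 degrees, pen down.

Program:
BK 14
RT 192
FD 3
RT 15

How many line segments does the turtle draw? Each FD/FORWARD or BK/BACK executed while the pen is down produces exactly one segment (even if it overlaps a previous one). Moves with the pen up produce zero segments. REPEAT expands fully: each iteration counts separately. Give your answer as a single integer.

Answer: 2

Derivation:
Executing turtle program step by step:
Start: pos=(0,0), heading=0, pen down
BK 14: (0,0) -> (-14,0) [heading=0, draw]
RT 192: heading 0 -> 168
FD 3: (-14,0) -> (-16.934,0.624) [heading=168, draw]
RT 15: heading 168 -> 153
Final: pos=(-16.934,0.624), heading=153, 2 segment(s) drawn
Segments drawn: 2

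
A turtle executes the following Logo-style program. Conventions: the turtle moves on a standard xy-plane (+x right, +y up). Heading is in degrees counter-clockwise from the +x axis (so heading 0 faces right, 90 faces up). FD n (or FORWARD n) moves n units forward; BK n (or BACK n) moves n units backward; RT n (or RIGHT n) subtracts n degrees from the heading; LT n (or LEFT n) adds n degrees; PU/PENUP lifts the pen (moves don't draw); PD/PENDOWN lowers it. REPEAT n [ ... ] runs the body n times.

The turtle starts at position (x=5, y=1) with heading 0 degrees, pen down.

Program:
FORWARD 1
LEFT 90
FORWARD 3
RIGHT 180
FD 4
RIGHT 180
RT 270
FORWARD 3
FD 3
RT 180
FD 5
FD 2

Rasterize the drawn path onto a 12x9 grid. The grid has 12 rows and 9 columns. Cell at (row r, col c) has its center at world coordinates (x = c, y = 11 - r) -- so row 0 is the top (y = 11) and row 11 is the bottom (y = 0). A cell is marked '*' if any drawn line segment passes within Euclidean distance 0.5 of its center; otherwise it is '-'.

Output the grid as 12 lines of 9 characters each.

Segment 0: (5,1) -> (6,1)
Segment 1: (6,1) -> (6,4)
Segment 2: (6,4) -> (6,0)
Segment 3: (6,0) -> (3,-0)
Segment 4: (3,-0) -> (0,-0)
Segment 5: (0,-0) -> (5,0)
Segment 6: (5,0) -> (7,0)

Answer: ---------
---------
---------
---------
---------
---------
---------
------*--
------*--
------*--
-----**--
********-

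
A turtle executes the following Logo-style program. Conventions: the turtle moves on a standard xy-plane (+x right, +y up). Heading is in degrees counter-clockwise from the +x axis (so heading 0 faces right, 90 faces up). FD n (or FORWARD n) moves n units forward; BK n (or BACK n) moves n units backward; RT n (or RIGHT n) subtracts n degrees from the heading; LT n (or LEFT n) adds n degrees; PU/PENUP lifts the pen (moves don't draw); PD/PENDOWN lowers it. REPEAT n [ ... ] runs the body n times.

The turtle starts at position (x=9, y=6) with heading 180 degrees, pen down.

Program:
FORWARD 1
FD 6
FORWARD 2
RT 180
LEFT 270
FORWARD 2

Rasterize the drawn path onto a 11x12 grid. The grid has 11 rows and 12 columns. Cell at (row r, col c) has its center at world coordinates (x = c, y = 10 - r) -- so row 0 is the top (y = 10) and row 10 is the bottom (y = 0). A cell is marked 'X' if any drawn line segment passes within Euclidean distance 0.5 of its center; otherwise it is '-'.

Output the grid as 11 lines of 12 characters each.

Answer: ------------
------------
------------
------------
XXXXXXXXXX--
X-----------
X-----------
------------
------------
------------
------------

Derivation:
Segment 0: (9,6) -> (8,6)
Segment 1: (8,6) -> (2,6)
Segment 2: (2,6) -> (0,6)
Segment 3: (0,6) -> (-0,4)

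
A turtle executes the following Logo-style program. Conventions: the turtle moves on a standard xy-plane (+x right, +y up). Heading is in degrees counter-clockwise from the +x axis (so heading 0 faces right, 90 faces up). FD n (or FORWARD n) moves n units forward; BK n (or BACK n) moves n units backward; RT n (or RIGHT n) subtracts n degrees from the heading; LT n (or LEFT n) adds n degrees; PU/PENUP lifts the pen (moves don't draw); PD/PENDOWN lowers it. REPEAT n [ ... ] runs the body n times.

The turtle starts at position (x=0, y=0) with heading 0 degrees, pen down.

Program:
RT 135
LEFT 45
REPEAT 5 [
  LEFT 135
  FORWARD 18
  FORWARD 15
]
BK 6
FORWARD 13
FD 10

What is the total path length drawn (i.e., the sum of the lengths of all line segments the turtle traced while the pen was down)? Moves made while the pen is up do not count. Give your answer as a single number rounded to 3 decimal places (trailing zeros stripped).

Executing turtle program step by step:
Start: pos=(0,0), heading=0, pen down
RT 135: heading 0 -> 225
LT 45: heading 225 -> 270
REPEAT 5 [
  -- iteration 1/5 --
  LT 135: heading 270 -> 45
  FD 18: (0,0) -> (12.728,12.728) [heading=45, draw]
  FD 15: (12.728,12.728) -> (23.335,23.335) [heading=45, draw]
  -- iteration 2/5 --
  LT 135: heading 45 -> 180
  FD 18: (23.335,23.335) -> (5.335,23.335) [heading=180, draw]
  FD 15: (5.335,23.335) -> (-9.665,23.335) [heading=180, draw]
  -- iteration 3/5 --
  LT 135: heading 180 -> 315
  FD 18: (-9.665,23.335) -> (3.062,10.607) [heading=315, draw]
  FD 15: (3.062,10.607) -> (13.669,0) [heading=315, draw]
  -- iteration 4/5 --
  LT 135: heading 315 -> 90
  FD 18: (13.669,0) -> (13.669,18) [heading=90, draw]
  FD 15: (13.669,18) -> (13.669,33) [heading=90, draw]
  -- iteration 5/5 --
  LT 135: heading 90 -> 225
  FD 18: (13.669,33) -> (0.941,20.272) [heading=225, draw]
  FD 15: (0.941,20.272) -> (-9.665,9.665) [heading=225, draw]
]
BK 6: (-9.665,9.665) -> (-5.423,13.908) [heading=225, draw]
FD 13: (-5.423,13.908) -> (-14.615,4.716) [heading=225, draw]
FD 10: (-14.615,4.716) -> (-21.686,-2.355) [heading=225, draw]
Final: pos=(-21.686,-2.355), heading=225, 13 segment(s) drawn

Segment lengths:
  seg 1: (0,0) -> (12.728,12.728), length = 18
  seg 2: (12.728,12.728) -> (23.335,23.335), length = 15
  seg 3: (23.335,23.335) -> (5.335,23.335), length = 18
  seg 4: (5.335,23.335) -> (-9.665,23.335), length = 15
  seg 5: (-9.665,23.335) -> (3.062,10.607), length = 18
  seg 6: (3.062,10.607) -> (13.669,0), length = 15
  seg 7: (13.669,0) -> (13.669,18), length = 18
  seg 8: (13.669,18) -> (13.669,33), length = 15
  seg 9: (13.669,33) -> (0.941,20.272), length = 18
  seg 10: (0.941,20.272) -> (-9.665,9.665), length = 15
  seg 11: (-9.665,9.665) -> (-5.423,13.908), length = 6
  seg 12: (-5.423,13.908) -> (-14.615,4.716), length = 13
  seg 13: (-14.615,4.716) -> (-21.686,-2.355), length = 10
Total = 194

Answer: 194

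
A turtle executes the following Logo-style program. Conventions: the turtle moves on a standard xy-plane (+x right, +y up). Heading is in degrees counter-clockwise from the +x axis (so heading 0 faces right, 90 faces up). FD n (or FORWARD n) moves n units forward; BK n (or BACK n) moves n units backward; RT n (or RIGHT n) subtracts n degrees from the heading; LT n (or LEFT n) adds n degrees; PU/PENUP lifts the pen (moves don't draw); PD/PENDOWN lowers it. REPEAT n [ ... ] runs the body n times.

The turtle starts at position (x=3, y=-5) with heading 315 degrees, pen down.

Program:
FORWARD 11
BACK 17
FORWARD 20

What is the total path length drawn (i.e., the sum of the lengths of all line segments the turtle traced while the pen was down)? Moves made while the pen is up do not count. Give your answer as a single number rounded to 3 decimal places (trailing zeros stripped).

Executing turtle program step by step:
Start: pos=(3,-5), heading=315, pen down
FD 11: (3,-5) -> (10.778,-12.778) [heading=315, draw]
BK 17: (10.778,-12.778) -> (-1.243,-0.757) [heading=315, draw]
FD 20: (-1.243,-0.757) -> (12.899,-14.899) [heading=315, draw]
Final: pos=(12.899,-14.899), heading=315, 3 segment(s) drawn

Segment lengths:
  seg 1: (3,-5) -> (10.778,-12.778), length = 11
  seg 2: (10.778,-12.778) -> (-1.243,-0.757), length = 17
  seg 3: (-1.243,-0.757) -> (12.899,-14.899), length = 20
Total = 48

Answer: 48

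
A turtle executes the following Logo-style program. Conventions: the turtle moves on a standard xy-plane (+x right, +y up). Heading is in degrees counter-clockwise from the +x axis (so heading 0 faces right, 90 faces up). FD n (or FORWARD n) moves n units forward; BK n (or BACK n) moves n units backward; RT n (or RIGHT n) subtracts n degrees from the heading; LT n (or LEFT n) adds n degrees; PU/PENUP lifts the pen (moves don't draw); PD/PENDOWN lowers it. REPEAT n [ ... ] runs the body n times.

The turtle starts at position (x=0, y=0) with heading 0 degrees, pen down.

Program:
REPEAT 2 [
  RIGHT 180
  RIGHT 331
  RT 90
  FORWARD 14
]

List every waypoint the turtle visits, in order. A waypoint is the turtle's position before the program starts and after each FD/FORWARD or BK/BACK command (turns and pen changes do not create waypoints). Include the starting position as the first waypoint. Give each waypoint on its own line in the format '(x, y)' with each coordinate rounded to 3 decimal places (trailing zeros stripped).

Executing turtle program step by step:
Start: pos=(0,0), heading=0, pen down
REPEAT 2 [
  -- iteration 1/2 --
  RT 180: heading 0 -> 180
  RT 331: heading 180 -> 209
  RT 90: heading 209 -> 119
  FD 14: (0,0) -> (-6.787,12.245) [heading=119, draw]
  -- iteration 2/2 --
  RT 180: heading 119 -> 299
  RT 331: heading 299 -> 328
  RT 90: heading 328 -> 238
  FD 14: (-6.787,12.245) -> (-14.206,0.372) [heading=238, draw]
]
Final: pos=(-14.206,0.372), heading=238, 2 segment(s) drawn
Waypoints (3 total):
(0, 0)
(-6.787, 12.245)
(-14.206, 0.372)

Answer: (0, 0)
(-6.787, 12.245)
(-14.206, 0.372)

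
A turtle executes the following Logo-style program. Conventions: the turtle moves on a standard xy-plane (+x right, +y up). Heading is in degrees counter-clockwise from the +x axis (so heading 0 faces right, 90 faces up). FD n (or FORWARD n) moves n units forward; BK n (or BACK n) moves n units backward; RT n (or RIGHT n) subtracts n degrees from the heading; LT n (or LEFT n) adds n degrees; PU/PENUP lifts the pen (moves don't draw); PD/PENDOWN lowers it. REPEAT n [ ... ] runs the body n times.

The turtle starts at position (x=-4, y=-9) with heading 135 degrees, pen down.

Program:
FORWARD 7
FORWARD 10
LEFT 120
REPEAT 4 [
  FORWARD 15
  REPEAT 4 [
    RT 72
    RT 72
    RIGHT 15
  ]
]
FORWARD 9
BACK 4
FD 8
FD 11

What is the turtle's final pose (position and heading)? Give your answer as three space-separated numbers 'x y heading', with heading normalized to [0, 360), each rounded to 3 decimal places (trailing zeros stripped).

Executing turtle program step by step:
Start: pos=(-4,-9), heading=135, pen down
FD 7: (-4,-9) -> (-8.95,-4.05) [heading=135, draw]
FD 10: (-8.95,-4.05) -> (-16.021,3.021) [heading=135, draw]
LT 120: heading 135 -> 255
REPEAT 4 [
  -- iteration 1/4 --
  FD 15: (-16.021,3.021) -> (-19.903,-11.468) [heading=255, draw]
  REPEAT 4 [
    -- iteration 1/4 --
    RT 72: heading 255 -> 183
    RT 72: heading 183 -> 111
    RT 15: heading 111 -> 96
    -- iteration 2/4 --
    RT 72: heading 96 -> 24
    RT 72: heading 24 -> 312
    RT 15: heading 312 -> 297
    -- iteration 3/4 --
    RT 72: heading 297 -> 225
    RT 72: heading 225 -> 153
    RT 15: heading 153 -> 138
    -- iteration 4/4 --
    RT 72: heading 138 -> 66
    RT 72: heading 66 -> 354
    RT 15: heading 354 -> 339
  ]
  -- iteration 2/4 --
  FD 15: (-19.903,-11.468) -> (-5.899,-16.844) [heading=339, draw]
  REPEAT 4 [
    -- iteration 1/4 --
    RT 72: heading 339 -> 267
    RT 72: heading 267 -> 195
    RT 15: heading 195 -> 180
    -- iteration 2/4 --
    RT 72: heading 180 -> 108
    RT 72: heading 108 -> 36
    RT 15: heading 36 -> 21
    -- iteration 3/4 --
    RT 72: heading 21 -> 309
    RT 72: heading 309 -> 237
    RT 15: heading 237 -> 222
    -- iteration 4/4 --
    RT 72: heading 222 -> 150
    RT 72: heading 150 -> 78
    RT 15: heading 78 -> 63
  ]
  -- iteration 3/4 --
  FD 15: (-5.899,-16.844) -> (0.91,-3.478) [heading=63, draw]
  REPEAT 4 [
    -- iteration 1/4 --
    RT 72: heading 63 -> 351
    RT 72: heading 351 -> 279
    RT 15: heading 279 -> 264
    -- iteration 2/4 --
    RT 72: heading 264 -> 192
    RT 72: heading 192 -> 120
    RT 15: heading 120 -> 105
    -- iteration 3/4 --
    RT 72: heading 105 -> 33
    RT 72: heading 33 -> 321
    RT 15: heading 321 -> 306
    -- iteration 4/4 --
    RT 72: heading 306 -> 234
    RT 72: heading 234 -> 162
    RT 15: heading 162 -> 147
  ]
  -- iteration 4/4 --
  FD 15: (0.91,-3.478) -> (-11.67,4.691) [heading=147, draw]
  REPEAT 4 [
    -- iteration 1/4 --
    RT 72: heading 147 -> 75
    RT 72: heading 75 -> 3
    RT 15: heading 3 -> 348
    -- iteration 2/4 --
    RT 72: heading 348 -> 276
    RT 72: heading 276 -> 204
    RT 15: heading 204 -> 189
    -- iteration 3/4 --
    RT 72: heading 189 -> 117
    RT 72: heading 117 -> 45
    RT 15: heading 45 -> 30
    -- iteration 4/4 --
    RT 72: heading 30 -> 318
    RT 72: heading 318 -> 246
    RT 15: heading 246 -> 231
  ]
]
FD 9: (-11.67,4.691) -> (-17.333,-2.303) [heading=231, draw]
BK 4: (-17.333,-2.303) -> (-14.816,0.805) [heading=231, draw]
FD 8: (-14.816,0.805) -> (-19.851,-5.412) [heading=231, draw]
FD 11: (-19.851,-5.412) -> (-26.773,-13.96) [heading=231, draw]
Final: pos=(-26.773,-13.96), heading=231, 10 segment(s) drawn

Answer: -26.773 -13.96 231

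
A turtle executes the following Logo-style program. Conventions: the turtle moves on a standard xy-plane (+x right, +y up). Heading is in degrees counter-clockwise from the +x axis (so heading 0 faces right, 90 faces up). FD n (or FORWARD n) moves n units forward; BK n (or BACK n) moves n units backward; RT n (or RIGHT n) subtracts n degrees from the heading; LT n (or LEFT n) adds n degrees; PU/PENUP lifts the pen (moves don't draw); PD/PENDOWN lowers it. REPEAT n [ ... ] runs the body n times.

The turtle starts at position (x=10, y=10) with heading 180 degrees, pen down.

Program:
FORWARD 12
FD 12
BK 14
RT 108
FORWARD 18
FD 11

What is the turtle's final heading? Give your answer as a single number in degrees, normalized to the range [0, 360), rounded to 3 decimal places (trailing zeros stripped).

Answer: 72

Derivation:
Executing turtle program step by step:
Start: pos=(10,10), heading=180, pen down
FD 12: (10,10) -> (-2,10) [heading=180, draw]
FD 12: (-2,10) -> (-14,10) [heading=180, draw]
BK 14: (-14,10) -> (0,10) [heading=180, draw]
RT 108: heading 180 -> 72
FD 18: (0,10) -> (5.562,27.119) [heading=72, draw]
FD 11: (5.562,27.119) -> (8.961,37.581) [heading=72, draw]
Final: pos=(8.961,37.581), heading=72, 5 segment(s) drawn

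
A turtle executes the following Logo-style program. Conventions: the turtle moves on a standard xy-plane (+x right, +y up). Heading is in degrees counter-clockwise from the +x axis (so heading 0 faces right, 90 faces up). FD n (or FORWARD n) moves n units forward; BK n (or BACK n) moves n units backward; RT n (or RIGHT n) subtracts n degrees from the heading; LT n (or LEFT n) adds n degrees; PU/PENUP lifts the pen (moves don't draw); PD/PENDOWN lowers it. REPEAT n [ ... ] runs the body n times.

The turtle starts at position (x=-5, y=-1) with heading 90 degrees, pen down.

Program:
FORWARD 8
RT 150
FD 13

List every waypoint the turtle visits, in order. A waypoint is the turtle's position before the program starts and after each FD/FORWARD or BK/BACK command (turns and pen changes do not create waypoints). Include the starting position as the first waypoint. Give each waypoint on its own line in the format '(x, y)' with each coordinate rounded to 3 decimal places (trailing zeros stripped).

Answer: (-5, -1)
(-5, 7)
(1.5, -4.258)

Derivation:
Executing turtle program step by step:
Start: pos=(-5,-1), heading=90, pen down
FD 8: (-5,-1) -> (-5,7) [heading=90, draw]
RT 150: heading 90 -> 300
FD 13: (-5,7) -> (1.5,-4.258) [heading=300, draw]
Final: pos=(1.5,-4.258), heading=300, 2 segment(s) drawn
Waypoints (3 total):
(-5, -1)
(-5, 7)
(1.5, -4.258)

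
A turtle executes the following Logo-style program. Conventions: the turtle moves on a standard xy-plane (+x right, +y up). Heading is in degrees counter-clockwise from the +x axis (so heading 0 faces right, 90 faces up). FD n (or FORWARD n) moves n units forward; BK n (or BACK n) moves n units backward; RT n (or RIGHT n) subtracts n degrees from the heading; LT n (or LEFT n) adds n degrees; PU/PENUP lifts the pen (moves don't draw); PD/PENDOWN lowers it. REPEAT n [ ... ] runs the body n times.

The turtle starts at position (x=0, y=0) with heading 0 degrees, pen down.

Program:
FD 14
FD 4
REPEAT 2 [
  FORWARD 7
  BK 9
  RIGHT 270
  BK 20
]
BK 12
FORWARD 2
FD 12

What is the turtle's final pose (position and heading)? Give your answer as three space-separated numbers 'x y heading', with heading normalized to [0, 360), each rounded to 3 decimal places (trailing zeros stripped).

Executing turtle program step by step:
Start: pos=(0,0), heading=0, pen down
FD 14: (0,0) -> (14,0) [heading=0, draw]
FD 4: (14,0) -> (18,0) [heading=0, draw]
REPEAT 2 [
  -- iteration 1/2 --
  FD 7: (18,0) -> (25,0) [heading=0, draw]
  BK 9: (25,0) -> (16,0) [heading=0, draw]
  RT 270: heading 0 -> 90
  BK 20: (16,0) -> (16,-20) [heading=90, draw]
  -- iteration 2/2 --
  FD 7: (16,-20) -> (16,-13) [heading=90, draw]
  BK 9: (16,-13) -> (16,-22) [heading=90, draw]
  RT 270: heading 90 -> 180
  BK 20: (16,-22) -> (36,-22) [heading=180, draw]
]
BK 12: (36,-22) -> (48,-22) [heading=180, draw]
FD 2: (48,-22) -> (46,-22) [heading=180, draw]
FD 12: (46,-22) -> (34,-22) [heading=180, draw]
Final: pos=(34,-22), heading=180, 11 segment(s) drawn

Answer: 34 -22 180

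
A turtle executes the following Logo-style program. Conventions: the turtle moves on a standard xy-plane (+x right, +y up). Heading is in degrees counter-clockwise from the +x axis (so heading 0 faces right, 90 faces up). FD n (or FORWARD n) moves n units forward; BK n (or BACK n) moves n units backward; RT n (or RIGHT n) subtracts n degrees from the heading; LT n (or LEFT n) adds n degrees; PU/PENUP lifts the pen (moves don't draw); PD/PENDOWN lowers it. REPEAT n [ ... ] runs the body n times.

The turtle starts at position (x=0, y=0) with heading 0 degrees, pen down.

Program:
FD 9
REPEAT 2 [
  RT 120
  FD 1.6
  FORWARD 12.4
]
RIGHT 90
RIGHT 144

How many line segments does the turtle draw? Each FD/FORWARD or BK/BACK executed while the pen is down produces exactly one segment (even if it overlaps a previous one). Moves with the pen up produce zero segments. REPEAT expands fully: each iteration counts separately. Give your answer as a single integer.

Executing turtle program step by step:
Start: pos=(0,0), heading=0, pen down
FD 9: (0,0) -> (9,0) [heading=0, draw]
REPEAT 2 [
  -- iteration 1/2 --
  RT 120: heading 0 -> 240
  FD 1.6: (9,0) -> (8.2,-1.386) [heading=240, draw]
  FD 12.4: (8.2,-1.386) -> (2,-12.124) [heading=240, draw]
  -- iteration 2/2 --
  RT 120: heading 240 -> 120
  FD 1.6: (2,-12.124) -> (1.2,-10.739) [heading=120, draw]
  FD 12.4: (1.2,-10.739) -> (-5,0) [heading=120, draw]
]
RT 90: heading 120 -> 30
RT 144: heading 30 -> 246
Final: pos=(-5,0), heading=246, 5 segment(s) drawn
Segments drawn: 5

Answer: 5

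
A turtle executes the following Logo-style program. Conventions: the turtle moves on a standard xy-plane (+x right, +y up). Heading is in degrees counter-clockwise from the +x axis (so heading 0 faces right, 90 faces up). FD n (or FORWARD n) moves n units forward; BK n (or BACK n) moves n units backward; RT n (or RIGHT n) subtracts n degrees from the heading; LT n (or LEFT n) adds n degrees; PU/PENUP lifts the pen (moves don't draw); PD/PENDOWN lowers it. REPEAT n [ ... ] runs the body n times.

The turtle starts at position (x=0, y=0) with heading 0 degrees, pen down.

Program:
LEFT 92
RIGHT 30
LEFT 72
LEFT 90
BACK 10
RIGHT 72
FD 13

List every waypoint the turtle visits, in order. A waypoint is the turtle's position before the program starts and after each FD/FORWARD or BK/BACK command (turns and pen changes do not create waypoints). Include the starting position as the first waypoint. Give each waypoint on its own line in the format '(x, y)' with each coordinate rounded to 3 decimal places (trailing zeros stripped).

Answer: (0, 0)
(7.193, 6.947)
(-4.285, 13.05)

Derivation:
Executing turtle program step by step:
Start: pos=(0,0), heading=0, pen down
LT 92: heading 0 -> 92
RT 30: heading 92 -> 62
LT 72: heading 62 -> 134
LT 90: heading 134 -> 224
BK 10: (0,0) -> (7.193,6.947) [heading=224, draw]
RT 72: heading 224 -> 152
FD 13: (7.193,6.947) -> (-4.285,13.05) [heading=152, draw]
Final: pos=(-4.285,13.05), heading=152, 2 segment(s) drawn
Waypoints (3 total):
(0, 0)
(7.193, 6.947)
(-4.285, 13.05)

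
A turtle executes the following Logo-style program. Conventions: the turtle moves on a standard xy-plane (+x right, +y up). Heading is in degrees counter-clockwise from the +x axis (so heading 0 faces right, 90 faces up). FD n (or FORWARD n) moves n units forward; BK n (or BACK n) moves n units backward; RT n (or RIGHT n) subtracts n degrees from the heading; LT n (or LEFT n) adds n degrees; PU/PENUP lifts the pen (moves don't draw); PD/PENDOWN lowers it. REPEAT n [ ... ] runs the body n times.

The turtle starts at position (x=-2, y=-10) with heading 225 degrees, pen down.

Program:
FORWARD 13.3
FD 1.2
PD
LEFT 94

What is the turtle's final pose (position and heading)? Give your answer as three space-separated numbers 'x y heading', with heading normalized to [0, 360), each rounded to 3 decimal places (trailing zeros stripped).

Answer: -12.253 -20.253 319

Derivation:
Executing turtle program step by step:
Start: pos=(-2,-10), heading=225, pen down
FD 13.3: (-2,-10) -> (-11.405,-19.405) [heading=225, draw]
FD 1.2: (-11.405,-19.405) -> (-12.253,-20.253) [heading=225, draw]
PD: pen down
LT 94: heading 225 -> 319
Final: pos=(-12.253,-20.253), heading=319, 2 segment(s) drawn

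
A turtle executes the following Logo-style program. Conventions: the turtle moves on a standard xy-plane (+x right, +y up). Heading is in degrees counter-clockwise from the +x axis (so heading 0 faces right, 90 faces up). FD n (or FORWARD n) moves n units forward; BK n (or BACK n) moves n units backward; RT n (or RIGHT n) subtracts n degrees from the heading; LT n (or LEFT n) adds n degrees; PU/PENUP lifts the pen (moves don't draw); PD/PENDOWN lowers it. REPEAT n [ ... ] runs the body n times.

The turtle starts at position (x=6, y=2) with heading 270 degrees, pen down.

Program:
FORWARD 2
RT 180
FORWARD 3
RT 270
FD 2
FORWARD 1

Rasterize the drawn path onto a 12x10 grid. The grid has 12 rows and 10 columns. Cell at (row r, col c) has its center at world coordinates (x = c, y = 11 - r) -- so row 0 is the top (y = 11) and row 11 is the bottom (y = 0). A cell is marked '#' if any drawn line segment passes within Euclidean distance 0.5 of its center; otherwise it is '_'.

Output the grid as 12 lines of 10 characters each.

Answer: __________
__________
__________
__________
__________
__________
__________
__________
___####___
______#___
______#___
______#___

Derivation:
Segment 0: (6,2) -> (6,0)
Segment 1: (6,0) -> (6,3)
Segment 2: (6,3) -> (4,3)
Segment 3: (4,3) -> (3,3)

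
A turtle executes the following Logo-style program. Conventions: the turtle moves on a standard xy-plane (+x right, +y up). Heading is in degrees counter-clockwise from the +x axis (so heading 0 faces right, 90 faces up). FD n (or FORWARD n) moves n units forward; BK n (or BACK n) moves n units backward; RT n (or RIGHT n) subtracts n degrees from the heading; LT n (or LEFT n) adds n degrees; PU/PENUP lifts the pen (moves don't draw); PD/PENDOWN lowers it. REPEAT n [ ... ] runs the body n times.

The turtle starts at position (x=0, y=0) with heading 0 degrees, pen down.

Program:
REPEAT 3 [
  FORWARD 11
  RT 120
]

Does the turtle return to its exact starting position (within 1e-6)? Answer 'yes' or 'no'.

Executing turtle program step by step:
Start: pos=(0,0), heading=0, pen down
REPEAT 3 [
  -- iteration 1/3 --
  FD 11: (0,0) -> (11,0) [heading=0, draw]
  RT 120: heading 0 -> 240
  -- iteration 2/3 --
  FD 11: (11,0) -> (5.5,-9.526) [heading=240, draw]
  RT 120: heading 240 -> 120
  -- iteration 3/3 --
  FD 11: (5.5,-9.526) -> (0,0) [heading=120, draw]
  RT 120: heading 120 -> 0
]
Final: pos=(0,0), heading=0, 3 segment(s) drawn

Start position: (0, 0)
Final position: (0, 0)
Distance = 0; < 1e-6 -> CLOSED

Answer: yes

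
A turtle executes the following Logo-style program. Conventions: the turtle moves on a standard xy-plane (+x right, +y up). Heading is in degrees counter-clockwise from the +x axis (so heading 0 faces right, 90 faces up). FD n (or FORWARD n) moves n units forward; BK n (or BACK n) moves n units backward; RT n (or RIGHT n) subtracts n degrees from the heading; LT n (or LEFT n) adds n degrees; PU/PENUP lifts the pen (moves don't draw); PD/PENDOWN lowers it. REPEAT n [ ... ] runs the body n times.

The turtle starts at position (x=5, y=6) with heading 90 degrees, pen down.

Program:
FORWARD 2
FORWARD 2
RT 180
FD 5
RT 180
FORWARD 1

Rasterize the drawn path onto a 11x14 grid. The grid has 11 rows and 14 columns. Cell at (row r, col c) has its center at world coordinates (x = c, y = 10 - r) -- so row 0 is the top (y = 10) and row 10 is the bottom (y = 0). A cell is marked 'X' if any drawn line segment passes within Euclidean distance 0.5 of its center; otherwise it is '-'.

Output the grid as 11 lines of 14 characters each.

Answer: -----X--------
-----X--------
-----X--------
-----X--------
-----X--------
-----X--------
--------------
--------------
--------------
--------------
--------------

Derivation:
Segment 0: (5,6) -> (5,8)
Segment 1: (5,8) -> (5,10)
Segment 2: (5,10) -> (5,5)
Segment 3: (5,5) -> (5,6)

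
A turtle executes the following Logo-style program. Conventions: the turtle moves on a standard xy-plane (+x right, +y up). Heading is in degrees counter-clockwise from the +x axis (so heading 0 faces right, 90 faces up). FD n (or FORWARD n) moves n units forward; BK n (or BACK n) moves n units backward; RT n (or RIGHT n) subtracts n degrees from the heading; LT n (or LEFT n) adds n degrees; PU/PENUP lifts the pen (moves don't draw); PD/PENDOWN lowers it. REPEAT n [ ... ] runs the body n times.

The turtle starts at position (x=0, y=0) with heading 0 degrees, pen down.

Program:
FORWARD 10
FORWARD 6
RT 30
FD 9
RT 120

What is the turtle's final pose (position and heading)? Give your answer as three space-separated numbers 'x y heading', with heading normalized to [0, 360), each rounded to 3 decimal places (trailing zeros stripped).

Answer: 23.794 -4.5 210

Derivation:
Executing turtle program step by step:
Start: pos=(0,0), heading=0, pen down
FD 10: (0,0) -> (10,0) [heading=0, draw]
FD 6: (10,0) -> (16,0) [heading=0, draw]
RT 30: heading 0 -> 330
FD 9: (16,0) -> (23.794,-4.5) [heading=330, draw]
RT 120: heading 330 -> 210
Final: pos=(23.794,-4.5), heading=210, 3 segment(s) drawn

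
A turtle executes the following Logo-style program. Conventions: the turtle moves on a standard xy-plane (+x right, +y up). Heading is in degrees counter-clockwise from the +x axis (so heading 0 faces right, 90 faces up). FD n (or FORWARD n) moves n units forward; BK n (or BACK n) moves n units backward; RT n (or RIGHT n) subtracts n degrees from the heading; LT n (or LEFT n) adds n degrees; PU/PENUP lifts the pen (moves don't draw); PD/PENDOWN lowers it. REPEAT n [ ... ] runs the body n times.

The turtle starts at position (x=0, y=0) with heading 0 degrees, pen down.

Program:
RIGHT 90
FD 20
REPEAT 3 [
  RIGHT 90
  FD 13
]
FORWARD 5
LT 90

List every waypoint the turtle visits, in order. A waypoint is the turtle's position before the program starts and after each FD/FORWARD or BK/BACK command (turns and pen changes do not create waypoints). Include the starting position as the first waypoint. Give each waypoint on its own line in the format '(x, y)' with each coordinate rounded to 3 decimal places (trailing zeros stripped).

Executing turtle program step by step:
Start: pos=(0,0), heading=0, pen down
RT 90: heading 0 -> 270
FD 20: (0,0) -> (0,-20) [heading=270, draw]
REPEAT 3 [
  -- iteration 1/3 --
  RT 90: heading 270 -> 180
  FD 13: (0,-20) -> (-13,-20) [heading=180, draw]
  -- iteration 2/3 --
  RT 90: heading 180 -> 90
  FD 13: (-13,-20) -> (-13,-7) [heading=90, draw]
  -- iteration 3/3 --
  RT 90: heading 90 -> 0
  FD 13: (-13,-7) -> (0,-7) [heading=0, draw]
]
FD 5: (0,-7) -> (5,-7) [heading=0, draw]
LT 90: heading 0 -> 90
Final: pos=(5,-7), heading=90, 5 segment(s) drawn
Waypoints (6 total):
(0, 0)
(0, -20)
(-13, -20)
(-13, -7)
(0, -7)
(5, -7)

Answer: (0, 0)
(0, -20)
(-13, -20)
(-13, -7)
(0, -7)
(5, -7)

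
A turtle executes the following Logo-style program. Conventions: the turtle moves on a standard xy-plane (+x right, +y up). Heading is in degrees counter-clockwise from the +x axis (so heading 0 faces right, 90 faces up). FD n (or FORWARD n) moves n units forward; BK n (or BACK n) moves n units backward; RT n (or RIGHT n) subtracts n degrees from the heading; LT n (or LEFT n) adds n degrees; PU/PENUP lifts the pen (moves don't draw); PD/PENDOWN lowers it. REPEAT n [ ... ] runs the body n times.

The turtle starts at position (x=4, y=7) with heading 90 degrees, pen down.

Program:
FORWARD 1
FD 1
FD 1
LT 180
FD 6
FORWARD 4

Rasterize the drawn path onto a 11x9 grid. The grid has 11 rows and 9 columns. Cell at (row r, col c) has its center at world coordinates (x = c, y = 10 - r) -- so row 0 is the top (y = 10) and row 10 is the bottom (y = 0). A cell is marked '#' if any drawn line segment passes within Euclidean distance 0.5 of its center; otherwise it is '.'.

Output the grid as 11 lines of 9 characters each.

Answer: ....#....
....#....
....#....
....#....
....#....
....#....
....#....
....#....
....#....
....#....
....#....

Derivation:
Segment 0: (4,7) -> (4,8)
Segment 1: (4,8) -> (4,9)
Segment 2: (4,9) -> (4,10)
Segment 3: (4,10) -> (4,4)
Segment 4: (4,4) -> (4,0)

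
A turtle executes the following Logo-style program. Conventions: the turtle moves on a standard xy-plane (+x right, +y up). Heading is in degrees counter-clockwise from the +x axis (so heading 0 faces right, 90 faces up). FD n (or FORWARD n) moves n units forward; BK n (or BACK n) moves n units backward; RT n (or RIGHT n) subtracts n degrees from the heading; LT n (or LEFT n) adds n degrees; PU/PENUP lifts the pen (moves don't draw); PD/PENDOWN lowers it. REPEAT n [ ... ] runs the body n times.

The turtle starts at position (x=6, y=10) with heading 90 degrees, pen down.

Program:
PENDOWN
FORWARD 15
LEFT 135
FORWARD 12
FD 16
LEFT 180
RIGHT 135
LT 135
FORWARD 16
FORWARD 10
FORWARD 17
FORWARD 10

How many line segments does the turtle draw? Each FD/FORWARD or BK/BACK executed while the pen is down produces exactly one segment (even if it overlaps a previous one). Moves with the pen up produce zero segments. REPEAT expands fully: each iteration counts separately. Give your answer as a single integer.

Answer: 7

Derivation:
Executing turtle program step by step:
Start: pos=(6,10), heading=90, pen down
PD: pen down
FD 15: (6,10) -> (6,25) [heading=90, draw]
LT 135: heading 90 -> 225
FD 12: (6,25) -> (-2.485,16.515) [heading=225, draw]
FD 16: (-2.485,16.515) -> (-13.799,5.201) [heading=225, draw]
LT 180: heading 225 -> 45
RT 135: heading 45 -> 270
LT 135: heading 270 -> 45
FD 16: (-13.799,5.201) -> (-2.485,16.515) [heading=45, draw]
FD 10: (-2.485,16.515) -> (4.586,23.586) [heading=45, draw]
FD 17: (4.586,23.586) -> (16.607,35.607) [heading=45, draw]
FD 10: (16.607,35.607) -> (23.678,42.678) [heading=45, draw]
Final: pos=(23.678,42.678), heading=45, 7 segment(s) drawn
Segments drawn: 7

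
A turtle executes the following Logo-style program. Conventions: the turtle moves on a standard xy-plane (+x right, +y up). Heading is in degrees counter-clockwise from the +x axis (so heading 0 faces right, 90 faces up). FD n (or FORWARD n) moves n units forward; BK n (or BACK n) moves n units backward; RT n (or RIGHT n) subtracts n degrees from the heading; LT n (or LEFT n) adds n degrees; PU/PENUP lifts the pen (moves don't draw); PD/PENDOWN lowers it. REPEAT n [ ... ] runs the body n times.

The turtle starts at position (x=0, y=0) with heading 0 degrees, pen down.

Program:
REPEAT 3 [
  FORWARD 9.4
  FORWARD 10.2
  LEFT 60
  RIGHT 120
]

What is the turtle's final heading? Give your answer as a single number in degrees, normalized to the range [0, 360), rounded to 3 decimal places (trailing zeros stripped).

Answer: 180

Derivation:
Executing turtle program step by step:
Start: pos=(0,0), heading=0, pen down
REPEAT 3 [
  -- iteration 1/3 --
  FD 9.4: (0,0) -> (9.4,0) [heading=0, draw]
  FD 10.2: (9.4,0) -> (19.6,0) [heading=0, draw]
  LT 60: heading 0 -> 60
  RT 120: heading 60 -> 300
  -- iteration 2/3 --
  FD 9.4: (19.6,0) -> (24.3,-8.141) [heading=300, draw]
  FD 10.2: (24.3,-8.141) -> (29.4,-16.974) [heading=300, draw]
  LT 60: heading 300 -> 0
  RT 120: heading 0 -> 240
  -- iteration 3/3 --
  FD 9.4: (29.4,-16.974) -> (24.7,-25.115) [heading=240, draw]
  FD 10.2: (24.7,-25.115) -> (19.6,-33.948) [heading=240, draw]
  LT 60: heading 240 -> 300
  RT 120: heading 300 -> 180
]
Final: pos=(19.6,-33.948), heading=180, 6 segment(s) drawn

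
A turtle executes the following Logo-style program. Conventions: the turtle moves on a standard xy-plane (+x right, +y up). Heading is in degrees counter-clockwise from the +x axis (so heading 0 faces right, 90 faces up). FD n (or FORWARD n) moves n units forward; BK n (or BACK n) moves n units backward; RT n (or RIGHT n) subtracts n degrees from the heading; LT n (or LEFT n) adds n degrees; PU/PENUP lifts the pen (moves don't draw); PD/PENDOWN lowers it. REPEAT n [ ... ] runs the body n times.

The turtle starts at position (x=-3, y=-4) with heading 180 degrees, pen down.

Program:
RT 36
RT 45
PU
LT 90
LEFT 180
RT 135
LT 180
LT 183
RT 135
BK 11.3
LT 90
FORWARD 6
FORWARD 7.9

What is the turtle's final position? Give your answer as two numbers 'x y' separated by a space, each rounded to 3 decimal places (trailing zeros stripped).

Answer: -14.247 -17.943

Derivation:
Executing turtle program step by step:
Start: pos=(-3,-4), heading=180, pen down
RT 36: heading 180 -> 144
RT 45: heading 144 -> 99
PU: pen up
LT 90: heading 99 -> 189
LT 180: heading 189 -> 9
RT 135: heading 9 -> 234
LT 180: heading 234 -> 54
LT 183: heading 54 -> 237
RT 135: heading 237 -> 102
BK 11.3: (-3,-4) -> (-0.651,-15.053) [heading=102, move]
LT 90: heading 102 -> 192
FD 6: (-0.651,-15.053) -> (-6.519,-16.301) [heading=192, move]
FD 7.9: (-6.519,-16.301) -> (-14.247,-17.943) [heading=192, move]
Final: pos=(-14.247,-17.943), heading=192, 0 segment(s) drawn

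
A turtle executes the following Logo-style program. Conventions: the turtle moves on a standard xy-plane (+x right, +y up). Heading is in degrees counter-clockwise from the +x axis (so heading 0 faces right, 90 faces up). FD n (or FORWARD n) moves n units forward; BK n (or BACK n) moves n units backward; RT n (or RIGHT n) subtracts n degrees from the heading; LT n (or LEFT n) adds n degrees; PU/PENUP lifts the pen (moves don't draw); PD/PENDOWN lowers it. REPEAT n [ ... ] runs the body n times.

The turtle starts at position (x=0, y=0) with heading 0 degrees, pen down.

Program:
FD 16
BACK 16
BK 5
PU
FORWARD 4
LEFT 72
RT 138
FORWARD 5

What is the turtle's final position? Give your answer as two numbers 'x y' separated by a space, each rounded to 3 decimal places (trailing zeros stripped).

Answer: 1.034 -4.568

Derivation:
Executing turtle program step by step:
Start: pos=(0,0), heading=0, pen down
FD 16: (0,0) -> (16,0) [heading=0, draw]
BK 16: (16,0) -> (0,0) [heading=0, draw]
BK 5: (0,0) -> (-5,0) [heading=0, draw]
PU: pen up
FD 4: (-5,0) -> (-1,0) [heading=0, move]
LT 72: heading 0 -> 72
RT 138: heading 72 -> 294
FD 5: (-1,0) -> (1.034,-4.568) [heading=294, move]
Final: pos=(1.034,-4.568), heading=294, 3 segment(s) drawn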